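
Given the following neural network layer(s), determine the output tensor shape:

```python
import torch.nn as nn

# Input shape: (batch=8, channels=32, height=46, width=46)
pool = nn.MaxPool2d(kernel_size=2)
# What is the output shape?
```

Input: (8, 32, 46, 46) -> Output: (8, 32, 23, 23)

Answer: (8, 32, 23, 23)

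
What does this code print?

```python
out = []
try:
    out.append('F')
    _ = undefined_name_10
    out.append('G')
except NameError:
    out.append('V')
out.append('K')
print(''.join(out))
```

Execution trace: 'F' (try body) → 'V' (except NameError) → 'K' (after the try/except). Output: FVK

Answer: FVK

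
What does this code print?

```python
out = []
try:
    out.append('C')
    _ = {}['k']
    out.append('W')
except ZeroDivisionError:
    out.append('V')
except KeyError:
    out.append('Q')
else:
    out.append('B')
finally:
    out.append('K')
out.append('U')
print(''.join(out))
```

Execution trace: 'C' (try body) → 'Q' (except KeyError) → 'K' (finally) → 'U' (after the try/except). Output: CQKU

Answer: CQKU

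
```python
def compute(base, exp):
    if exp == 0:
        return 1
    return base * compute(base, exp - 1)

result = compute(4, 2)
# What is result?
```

compute(4, 2) = 4 * 4 = 16

Answer: 16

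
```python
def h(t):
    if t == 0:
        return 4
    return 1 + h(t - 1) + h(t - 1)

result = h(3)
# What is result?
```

h(t) = 1 + 2·h(t-1), h(0)=4. Closed form: (4+1)·2^3 - 1 = 39.

Answer: 39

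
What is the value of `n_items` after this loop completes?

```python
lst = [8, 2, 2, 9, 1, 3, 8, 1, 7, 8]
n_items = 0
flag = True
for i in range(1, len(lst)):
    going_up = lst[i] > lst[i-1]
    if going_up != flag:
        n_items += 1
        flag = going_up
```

Count direction changes in [8, 2, 2, 9, 1, 3, 8, 1, 7, 8]
`n_items` takes the values: 0 → 1 → 2 → 3 → 4 → 5 → 6

Answer: 6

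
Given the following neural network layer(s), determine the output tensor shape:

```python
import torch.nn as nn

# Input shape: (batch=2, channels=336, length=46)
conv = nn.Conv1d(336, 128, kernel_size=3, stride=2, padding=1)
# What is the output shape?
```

Input: (2, 336, 46) -> Output: (2, 128, 23)

Answer: (2, 128, 23)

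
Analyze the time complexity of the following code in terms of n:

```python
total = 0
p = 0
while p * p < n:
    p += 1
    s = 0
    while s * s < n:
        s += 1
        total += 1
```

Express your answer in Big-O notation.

Each loop level contributes: √n × √n. Multiplying the contributions gives O(n).

Answer: O(n)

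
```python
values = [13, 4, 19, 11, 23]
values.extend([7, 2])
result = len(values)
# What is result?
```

Trace:
`values = [13, 4, 19, 11, 23]` → values = [13, 4, 19, 11, 23]
`values.extend([7, 2])` → values = [13, 4, 19, 11, 23, 7, 2]
`result = len(values)` → result = 7
So result = 7

Answer: 7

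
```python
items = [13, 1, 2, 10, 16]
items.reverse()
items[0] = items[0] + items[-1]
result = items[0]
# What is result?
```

Trace:
`items = [13, 1, 2, 10, 16]` → items = [13, 1, 2, 10, 16]
`items.reverse()` → items = [16, 10, 2, 1, 13]
`items[0] = items[0] + items[-1]` → items = [29, 10, 2, 1, 13]
`result = items[0]` → result = 29
So result = 29

Answer: 29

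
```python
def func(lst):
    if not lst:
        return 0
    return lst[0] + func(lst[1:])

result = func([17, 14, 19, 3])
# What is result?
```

17 + 14 + 19 + 3 + 0 = 53

Answer: 53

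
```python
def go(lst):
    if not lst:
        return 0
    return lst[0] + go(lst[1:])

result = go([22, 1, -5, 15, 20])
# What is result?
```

22 + 1 + (-5) + 15 + 20 + 0 = 53

Answer: 53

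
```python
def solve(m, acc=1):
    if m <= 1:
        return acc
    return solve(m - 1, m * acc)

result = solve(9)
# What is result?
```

Accumulator trace (n, acc): (9, 1) -> (8, 9) -> (7, 72) -> (6, 504) -> (5, 3024) -> (4, 15120) -> (3, 60480) -> (2, 181440) -> (1, 362880) -> return 362880

Answer: 362880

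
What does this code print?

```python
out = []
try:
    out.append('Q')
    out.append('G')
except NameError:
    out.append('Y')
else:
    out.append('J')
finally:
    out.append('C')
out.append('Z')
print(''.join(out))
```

Execution trace: 'Q' (try body) → 'G' (try body, no exception) → 'J' (else) → 'C' (finally) → 'Z' (after the try/except). Output: QGJCZ

Answer: QGJCZ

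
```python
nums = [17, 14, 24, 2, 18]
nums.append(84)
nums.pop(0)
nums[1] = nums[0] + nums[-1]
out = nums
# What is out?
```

Trace:
`nums = [17, 14, 24, 2, 18]` → nums = [17, 14, 24, 2, 18]
`nums.append(84)` → nums = [17, 14, 24, 2, 18, 84]
`nums.pop(0)` → nums = [14, 24, 2, 18, 84]
`nums[1] = nums[0] + nums[-1]` → nums = [14, 98, 2, 18, 84]
`out = nums` → out = [14, 98, 2, 18, 84]
So out = [14, 98, 2, 18, 84]

Answer: [14, 98, 2, 18, 84]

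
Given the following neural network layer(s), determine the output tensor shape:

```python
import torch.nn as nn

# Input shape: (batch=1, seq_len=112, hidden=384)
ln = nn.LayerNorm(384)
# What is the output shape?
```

Input: (1, 112, 384) -> Output: (1, 112, 384)

Answer: (1, 112, 384)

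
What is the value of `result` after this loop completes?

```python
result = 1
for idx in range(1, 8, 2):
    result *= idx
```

Product of 1, 3, 5, ... up to 7
`result` takes the values: 1 → 3 → 15 → 105

Answer: 105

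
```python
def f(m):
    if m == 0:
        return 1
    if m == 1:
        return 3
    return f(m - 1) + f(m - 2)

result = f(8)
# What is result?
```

Build up from base cases: f(0)=1, f(1)=3, f(2)=4, f(3)=7, f(4)=11, f(5)=18, f(6)=29, ..., f(8)=76

Answer: 76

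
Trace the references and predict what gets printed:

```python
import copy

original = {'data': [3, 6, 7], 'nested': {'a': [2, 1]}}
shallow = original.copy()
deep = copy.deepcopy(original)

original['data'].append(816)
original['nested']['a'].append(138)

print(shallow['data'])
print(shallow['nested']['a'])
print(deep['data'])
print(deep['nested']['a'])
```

Key concept: comparing shallow vs deep copy.
Step by step:
`original = {'data': [3, 6, 7], 'nested': {'a': [2, 1]}}` → original = {'data': [3, 6, 7], 'nested': {'a': [2, 1]}}
`shallow = original.copy()` → shallow = {'data': [3, 6, 7], 'nested': {'a': [2, 1]}}
`deep = copy.deepcopy(original)` → deep = {'data': [3, 6, 7], 'nested': {'a': [2, 1]}}
`original['data'].append(816)` → original = {'data': [3, 6, 7, 816], 'nested': {'a': [2, 1]}}; shallow = {'data': [3, 6, 7, 816], 'nested': {'a': [2, 1]}}
`original['nested']['a'].append(138)` → original = {'data': [3, 6, 7, 816], 'nested': {'a': [2, 1, 138]}}; shallow = {'data': [3, 6, 7, 816], 'nested': {'a': [2, 1, 138]}}
`print(shallow['data'])` → prints [3, 6, 7, 816]
`print(shallow['nested']['a'])` → prints [2, 1, 138]
`print(deep['data'])` → prints [3, 6, 7]
`print(deep['nested']['a'])` → prints [2, 1]

Answer:
[3, 6, 7, 816]
[2, 1, 138]
[3, 6, 7]
[2, 1]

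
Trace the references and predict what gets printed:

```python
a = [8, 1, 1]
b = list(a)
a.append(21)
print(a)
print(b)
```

Key concept: list() constructor creates copy.
Step by step:
`a = [8, 1, 1]` → a = [8, 1, 1]
`b = list(a)` → b = [8, 1, 1]
`a.append(21)` → a = [8, 1, 1, 21]
`print(a)` → prints [8, 1, 1, 21]
`print(b)` → prints [8, 1, 1]

Answer:
[8, 1, 1, 21]
[8, 1, 1]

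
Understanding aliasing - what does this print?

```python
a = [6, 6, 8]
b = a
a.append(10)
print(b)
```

Key concept: basic list aliasing.
Step by step:
`a = [6, 6, 8]` → a = [6, 6, 8]
`b = a` → b = [6, 6, 8] (same object as a)
`a.append(10)` → a = [6, 6, 8, 10] (same object as b); b = [6, 6, 8, 10] (same object as a)
`print(b)` → prints [6, 6, 8, 10]

Answer: [6, 6, 8, 10]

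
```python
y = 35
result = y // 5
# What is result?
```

Trace:
`y = 35` → y = 35
`result = y // 5` → result = 7
So result = 7

Answer: 7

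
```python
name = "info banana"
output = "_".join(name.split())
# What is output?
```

Trace:
`name = "info banana"` → name = 'info banana'
`output = "_".join(name.split())` → output = 'info_banana'
So output = 'info_banana'

Answer: 'info_banana'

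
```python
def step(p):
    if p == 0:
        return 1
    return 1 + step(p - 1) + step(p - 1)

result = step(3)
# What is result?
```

step(p) = 1 + 2·step(p-1), step(0)=1. Closed form: (1+1)·2^3 - 1 = 15.

Answer: 15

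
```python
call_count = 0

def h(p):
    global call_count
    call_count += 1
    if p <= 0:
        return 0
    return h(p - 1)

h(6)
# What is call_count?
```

Linear recursion stepping by 1: 7 calls from p=6 down to ≤0.

Answer: 7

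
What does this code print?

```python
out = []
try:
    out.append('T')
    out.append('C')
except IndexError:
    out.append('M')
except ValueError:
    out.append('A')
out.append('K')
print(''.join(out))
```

Execution trace: 'T' (try body) → 'C' (try body, no exception) → 'K' (after the try/except). Output: TCK

Answer: TCK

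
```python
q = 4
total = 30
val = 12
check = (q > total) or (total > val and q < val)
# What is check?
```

Trace:
`q = 4` → q = 4
`total = 30` → total = 30
`val = 12` → val = 12
`check = (q > total) or (total > val and q < val)` → check = True
So check = True

Answer: True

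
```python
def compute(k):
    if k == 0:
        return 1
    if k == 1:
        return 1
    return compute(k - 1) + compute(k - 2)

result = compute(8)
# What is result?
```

Build up from base cases: compute(0)=1, compute(1)=1, compute(2)=2, compute(3)=3, compute(4)=5, compute(5)=8, compute(6)=13, ..., compute(8)=34

Answer: 34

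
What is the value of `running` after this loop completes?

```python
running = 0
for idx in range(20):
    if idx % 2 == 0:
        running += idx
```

Sum of even numbers 0 to 19
`running` takes the values: 0 → 2 → 6 → 12 → 20 → 30 → 42 → 56 → 72 → 90

Answer: 90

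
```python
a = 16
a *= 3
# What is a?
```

Trace:
`a = 16` → a = 16
`a *= 3` → a = 48
So a = 48

Answer: 48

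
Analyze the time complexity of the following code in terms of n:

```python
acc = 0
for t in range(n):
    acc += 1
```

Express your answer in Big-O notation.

Each loop level contributes: n. Multiplying the contributions gives O(n).

Answer: O(n)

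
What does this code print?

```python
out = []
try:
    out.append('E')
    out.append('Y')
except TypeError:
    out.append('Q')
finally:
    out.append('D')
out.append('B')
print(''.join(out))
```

Execution trace: 'E' (try body) → 'Y' (try body, no exception) → 'D' (finally) → 'B' (after the try/except). Output: EYDB

Answer: EYDB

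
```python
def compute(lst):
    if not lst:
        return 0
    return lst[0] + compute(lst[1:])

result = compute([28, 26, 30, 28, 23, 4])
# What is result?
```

28 + 26 + 30 + 28 + 23 + 4 + 0 = 139

Answer: 139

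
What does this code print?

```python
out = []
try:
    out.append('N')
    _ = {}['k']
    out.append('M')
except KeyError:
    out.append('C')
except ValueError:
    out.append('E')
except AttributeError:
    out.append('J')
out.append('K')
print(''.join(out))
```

Execution trace: 'N' (try body) → 'C' (except KeyError) → 'K' (after the try/except). Output: NCK

Answer: NCK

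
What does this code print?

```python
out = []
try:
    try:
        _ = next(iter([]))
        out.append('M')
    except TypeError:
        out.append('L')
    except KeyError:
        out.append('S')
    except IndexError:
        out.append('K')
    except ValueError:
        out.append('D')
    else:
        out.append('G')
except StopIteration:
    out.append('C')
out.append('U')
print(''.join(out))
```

Execution trace: 'C' (outer except StopIteration) → 'U' (after the try/except). Output: CU

Answer: CU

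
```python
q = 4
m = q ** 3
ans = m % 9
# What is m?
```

Trace:
`q = 4` → q = 4
`m = q ** 3` → m = 64
`ans = m % 9` → ans = 1
So m = 64

Answer: 64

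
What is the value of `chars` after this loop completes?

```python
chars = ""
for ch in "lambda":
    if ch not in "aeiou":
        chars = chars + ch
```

Remove vowels from 'lambda'
`chars` takes the values: "" → "l" → "lm" → "lmb" → "lmbd"

Answer: "lmbd"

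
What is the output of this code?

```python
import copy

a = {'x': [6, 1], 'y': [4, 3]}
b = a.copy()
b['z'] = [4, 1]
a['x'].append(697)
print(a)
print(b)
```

Key concept: shallow copy of dict with mutable values.
Step by step:
`a = {'x': [6, 1], 'y': [4, 3]}` → a = {'x': [6, 1], 'y': [4, 3]}
`b = a.copy()` → b = {'x': [6, 1], 'y': [4, 3]}
`b['z'] = [4, 1]` → b = {'x': [6, 1], 'y': [4, 3], 'z': [4, 1]}
`a['x'].append(697)` → a = {'x': [6, 1, 697], 'y': [4, 3]}; b = {'x': [6, 1, 697], 'y': [4, 3], 'z': [4, 1]}
`print(a)` → prints {'x': [6, 1, 697], 'y': [4, 3]}
`print(b)` → prints {'x': [6, 1, 697], 'y': [4, 3], 'z': [4, 1]}

Answer:
{'x': [6, 1, 697], 'y': [4, 3]}
{'x': [6, 1, 697], 'y': [4, 3], 'z': [4, 1]}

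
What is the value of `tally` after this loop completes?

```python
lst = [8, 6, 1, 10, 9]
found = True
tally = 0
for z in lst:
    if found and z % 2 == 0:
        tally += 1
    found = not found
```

Count even values at even positions
`tally` takes the values: 0 → 1

Answer: 1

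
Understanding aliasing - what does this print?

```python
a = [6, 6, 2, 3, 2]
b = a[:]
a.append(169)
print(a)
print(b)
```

Key concept: slice [:] creates copy.
Step by step:
`a = [6, 6, 2, 3, 2]` → a = [6, 6, 2, 3, 2]
`b = a[:]` → b = [6, 6, 2, 3, 2]
`a.append(169)` → a = [6, 6, 2, 3, 2, 169]
`print(a)` → prints [6, 6, 2, 3, 2, 169]
`print(b)` → prints [6, 6, 2, 3, 2]

Answer:
[6, 6, 2, 3, 2, 169]
[6, 6, 2, 3, 2]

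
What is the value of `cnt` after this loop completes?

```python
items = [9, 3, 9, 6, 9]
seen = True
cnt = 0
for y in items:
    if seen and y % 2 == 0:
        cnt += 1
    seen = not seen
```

Count even values at even positions
`cnt` takes the values: 0

Answer: 0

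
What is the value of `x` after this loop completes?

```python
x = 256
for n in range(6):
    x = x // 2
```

Halve 6 times: 256 // 2^6 = 4
`x` takes the values: 256 → 128 → 64 → 32 → 16 → 8 → 4

Answer: 4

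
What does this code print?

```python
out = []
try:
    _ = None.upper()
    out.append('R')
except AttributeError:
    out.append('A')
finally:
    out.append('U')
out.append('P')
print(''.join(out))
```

Execution trace: 'A' (except AttributeError) → 'U' (finally) → 'P' (after the try/except). Output: AUP

Answer: AUP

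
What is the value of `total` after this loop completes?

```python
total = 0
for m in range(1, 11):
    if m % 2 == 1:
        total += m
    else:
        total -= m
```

Add odd, subtract even
`total` takes the values: 0 → 1 → -1 → 2 → -2 → 3 → -3 → 4 → -4 → 5 → -5

Answer: -5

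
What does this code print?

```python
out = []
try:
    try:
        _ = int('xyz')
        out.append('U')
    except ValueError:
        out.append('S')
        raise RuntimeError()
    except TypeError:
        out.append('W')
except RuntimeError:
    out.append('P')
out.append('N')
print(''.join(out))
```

Execution trace: 'S' (except ValueError) → 'P' (outer except RuntimeError) → 'N' (after the try/except). Output: SPN

Answer: SPN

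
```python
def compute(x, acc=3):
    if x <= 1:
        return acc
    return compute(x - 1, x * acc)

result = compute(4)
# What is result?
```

Accumulator trace (n, acc): (4, 3) -> (3, 12) -> (2, 36) -> (1, 72) -> return 72

Answer: 72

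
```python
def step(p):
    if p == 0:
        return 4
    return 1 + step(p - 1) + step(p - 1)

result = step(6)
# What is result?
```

step(p) = 1 + 2·step(p-1), step(0)=4. Closed form: (4+1)·2^6 - 1 = 319.

Answer: 319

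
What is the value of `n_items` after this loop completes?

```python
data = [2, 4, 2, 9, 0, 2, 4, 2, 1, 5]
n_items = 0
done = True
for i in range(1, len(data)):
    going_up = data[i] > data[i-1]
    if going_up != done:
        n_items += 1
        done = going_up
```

Count direction changes in [2, 4, 2, 9, 0, 2, 4, 2, 1, 5]
`n_items` takes the values: 0 → 1 → 2 → 3 → 4 → 5 → 6

Answer: 6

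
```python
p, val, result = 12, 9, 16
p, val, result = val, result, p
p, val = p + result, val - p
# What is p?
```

Trace:
`p, val, result = 12, 9, 16` → p = 12; val = 9; result = 16
`p, val, result = val, result, p` → p = 9; val = 16; result = 12
`p, val = p + result, val - p` → p = 21; val = 7
So p = 21

Answer: 21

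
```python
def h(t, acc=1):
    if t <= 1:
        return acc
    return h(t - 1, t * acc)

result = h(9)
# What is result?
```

Accumulator trace (n, acc): (9, 1) -> (8, 9) -> (7, 72) -> (6, 504) -> (5, 3024) -> (4, 15120) -> (3, 60480) -> (2, 181440) -> (1, 362880) -> return 362880

Answer: 362880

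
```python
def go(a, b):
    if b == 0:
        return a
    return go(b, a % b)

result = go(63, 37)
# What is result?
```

go(63, 37) -> go(37, 26) -> go(26, 11) -> go(11, 4) -> go(4, 3) -> go(3, 1) -> go(1, 0) -> 1

Answer: 1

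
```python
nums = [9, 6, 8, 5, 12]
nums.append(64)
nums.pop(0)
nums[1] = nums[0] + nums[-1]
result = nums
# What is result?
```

Trace:
`nums = [9, 6, 8, 5, 12]` → nums = [9, 6, 8, 5, 12]
`nums.append(64)` → nums = [9, 6, 8, 5, 12, 64]
`nums.pop(0)` → nums = [6, 8, 5, 12, 64]
`nums[1] = nums[0] + nums[-1]` → nums = [6, 70, 5, 12, 64]
`result = nums` → result = [6, 70, 5, 12, 64]
So result = [6, 70, 5, 12, 64]

Answer: [6, 70, 5, 12, 64]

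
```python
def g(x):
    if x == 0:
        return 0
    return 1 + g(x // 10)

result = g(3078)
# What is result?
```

Count of digits of 3078: 4

Answer: 4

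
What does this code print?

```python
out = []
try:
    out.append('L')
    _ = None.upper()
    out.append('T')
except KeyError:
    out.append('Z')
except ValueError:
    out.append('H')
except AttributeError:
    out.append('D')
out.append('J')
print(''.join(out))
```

Execution trace: 'L' (try body) → 'D' (except AttributeError) → 'J' (after the try/except). Output: LDJ

Answer: LDJ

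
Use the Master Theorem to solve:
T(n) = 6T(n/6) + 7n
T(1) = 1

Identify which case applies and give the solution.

a=6, b=6, f(n)=7n. log_6(6) = 1. Since c=1 = 1, Case 2 applies: T(n) = Θ(n^log_b(a) · log n) = O(n log n).

Answer: O(n log n) - Case 2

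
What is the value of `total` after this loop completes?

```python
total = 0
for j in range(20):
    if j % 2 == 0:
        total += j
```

Sum of even numbers 0 to 19
`total` takes the values: 0 → 2 → 6 → 12 → 20 → 30 → 42 → 56 → 72 → 90

Answer: 90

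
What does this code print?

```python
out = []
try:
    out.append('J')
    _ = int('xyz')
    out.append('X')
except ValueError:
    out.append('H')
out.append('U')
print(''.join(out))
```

Execution trace: 'J' (try body) → 'H' (except ValueError) → 'U' (after the try/except). Output: JHU

Answer: JHU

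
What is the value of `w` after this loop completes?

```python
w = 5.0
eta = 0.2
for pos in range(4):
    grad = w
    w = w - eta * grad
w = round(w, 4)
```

Gradient descent: w = 5.0 * (1 - 0.2)^4
`w` takes the values: 5.0 → 4.0 → 3.2 → 2.56 → 2.048

Answer: 2.048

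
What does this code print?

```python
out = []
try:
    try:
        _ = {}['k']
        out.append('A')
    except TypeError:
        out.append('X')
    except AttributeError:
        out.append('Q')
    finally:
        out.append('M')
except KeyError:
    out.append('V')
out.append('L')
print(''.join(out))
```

Execution trace: 'M' (inner finally) → 'V' (outer except KeyError) → 'L' (after the try/except). Output: MVL

Answer: MVL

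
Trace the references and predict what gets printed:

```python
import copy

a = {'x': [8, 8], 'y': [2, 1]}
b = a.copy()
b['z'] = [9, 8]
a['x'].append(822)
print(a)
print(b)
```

Key concept: shallow copy of dict with mutable values.
Step by step:
`a = {'x': [8, 8], 'y': [2, 1]}` → a = {'x': [8, 8], 'y': [2, 1]}
`b = a.copy()` → b = {'x': [8, 8], 'y': [2, 1]}
`b['z'] = [9, 8]` → b = {'x': [8, 8], 'y': [2, 1], 'z': [9, 8]}
`a['x'].append(822)` → a = {'x': [8, 8, 822], 'y': [2, 1]}; b = {'x': [8, 8, 822], 'y': [2, 1], 'z': [9, 8]}
`print(a)` → prints {'x': [8, 8, 822], 'y': [2, 1]}
`print(b)` → prints {'x': [8, 8, 822], 'y': [2, 1], 'z': [9, 8]}

Answer:
{'x': [8, 8, 822], 'y': [2, 1]}
{'x': [8, 8, 822], 'y': [2, 1], 'z': [9, 8]}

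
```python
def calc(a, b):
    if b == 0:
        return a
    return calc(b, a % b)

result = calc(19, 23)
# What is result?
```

calc(19, 23) -> calc(23, 19) -> calc(19, 4) -> calc(4, 3) -> calc(3, 1) -> calc(1, 0) -> 1

Answer: 1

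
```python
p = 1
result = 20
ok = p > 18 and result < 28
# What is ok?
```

Trace:
`p = 1` → p = 1
`result = 20` → result = 20
`ok = p > 18 and result < 28` → ok = False
So ok = False

Answer: False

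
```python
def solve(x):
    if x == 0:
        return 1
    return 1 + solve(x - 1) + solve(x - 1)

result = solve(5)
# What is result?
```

solve(x) = 1 + 2·solve(x-1), solve(0)=1. Closed form: (1+1)·2^5 - 1 = 63.

Answer: 63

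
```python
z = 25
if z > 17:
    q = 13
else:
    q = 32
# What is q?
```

Trace:
`z = 25` → z = 25
`if z > 17: ...` → z > 17 is True → q = 13
So q = 13

Answer: 13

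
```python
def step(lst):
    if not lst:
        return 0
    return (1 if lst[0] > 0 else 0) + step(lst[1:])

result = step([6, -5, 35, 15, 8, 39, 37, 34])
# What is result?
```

Count of positive elements in [6, -5, 35, 15, 8, 39, 37, 34] = 7

Answer: 7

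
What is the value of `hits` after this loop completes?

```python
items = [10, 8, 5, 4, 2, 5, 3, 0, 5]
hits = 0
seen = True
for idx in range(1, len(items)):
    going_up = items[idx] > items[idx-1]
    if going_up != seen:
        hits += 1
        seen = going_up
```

Count direction changes in [10, 8, 5, 4, 2, 5, 3, 0, 5]
`hits` takes the values: 0 → 1 → 2 → 3 → 4

Answer: 4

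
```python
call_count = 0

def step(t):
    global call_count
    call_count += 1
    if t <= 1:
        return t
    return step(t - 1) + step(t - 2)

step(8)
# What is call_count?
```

Calls(t) = 1 + Calls(t-1) + Calls(t-2); Calls(0)=Calls(1)=1. For t=8 this gives 67.

Answer: 67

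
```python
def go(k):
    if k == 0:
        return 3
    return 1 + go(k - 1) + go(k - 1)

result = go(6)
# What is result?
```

go(k) = 1 + 2·go(k-1), go(0)=3. Closed form: (3+1)·2^6 - 1 = 255.

Answer: 255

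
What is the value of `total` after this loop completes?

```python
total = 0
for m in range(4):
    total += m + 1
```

Start at 0, add 1 to 4 = 10
`total` takes the values: 0 → 1 → 3 → 6 → 10

Answer: 10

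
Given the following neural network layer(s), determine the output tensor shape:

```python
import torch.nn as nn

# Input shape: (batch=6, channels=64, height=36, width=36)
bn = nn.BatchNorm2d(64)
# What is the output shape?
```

Input: (6, 64, 36, 36) -> Output: (6, 64, 36, 36)

Answer: (6, 64, 36, 36)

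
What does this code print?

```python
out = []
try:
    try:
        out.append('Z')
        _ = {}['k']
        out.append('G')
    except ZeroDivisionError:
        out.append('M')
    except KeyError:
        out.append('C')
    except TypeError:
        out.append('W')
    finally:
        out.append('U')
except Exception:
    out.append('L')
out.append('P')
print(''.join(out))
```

Execution trace: 'Z' (inner try body) → 'C' (inner except KeyError) → 'U' (inner finally) → 'P' (after the try/except). Output: ZCUP

Answer: ZCUP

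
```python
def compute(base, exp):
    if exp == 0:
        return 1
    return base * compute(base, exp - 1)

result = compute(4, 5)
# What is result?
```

compute(4, 5) = 4 * 4 * 4 * 4 * 4 = 1024

Answer: 1024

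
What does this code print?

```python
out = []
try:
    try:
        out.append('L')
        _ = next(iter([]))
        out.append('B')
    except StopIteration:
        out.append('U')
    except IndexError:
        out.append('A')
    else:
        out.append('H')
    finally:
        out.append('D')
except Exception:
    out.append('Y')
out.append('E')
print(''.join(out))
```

Execution trace: 'L' (inner try body) → 'U' (inner except StopIteration) → 'D' (inner finally) → 'E' (after the try/except). Output: LUDE

Answer: LUDE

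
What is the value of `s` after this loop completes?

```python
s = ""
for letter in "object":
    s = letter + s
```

Reverse 'object'
`s` takes the values: "" → "o" → "bo" → "jbo" → "ejbo" → "cejbo" → "tcejbo"

Answer: "tcejbo"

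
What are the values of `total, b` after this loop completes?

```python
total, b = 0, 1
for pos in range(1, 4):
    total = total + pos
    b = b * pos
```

Sum and factorial of 1 to 3
`total, b` takes the values: (0, 1) → (1, 1) → (3, 1) → (3, 2) → (6, 2) → (6, 6)

Answer: 6, 6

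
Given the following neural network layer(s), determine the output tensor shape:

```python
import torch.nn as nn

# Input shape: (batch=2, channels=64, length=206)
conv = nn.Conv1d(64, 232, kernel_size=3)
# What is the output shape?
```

Input: (2, 64, 206) -> Output: (2, 232, 204)

Answer: (2, 232, 204)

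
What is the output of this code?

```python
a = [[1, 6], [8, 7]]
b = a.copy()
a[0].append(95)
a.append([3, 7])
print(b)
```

Key concept: shallow copy with nested lists.
Step by step:
`a = [[1, 6], [8, 7]]` → a = [[1, 6], [8, 7]]
`b = a.copy()` → b = [[1, 6], [8, 7]]
`a[0].append(95)` → a = [[1, 6, 95], [8, 7]]; b = [[1, 6, 95], [8, 7]]
`a.append([3, 7])` → a = [[1, 6, 95], [8, 7], [3, 7]]
`print(b)` → prints [[1, 6, 95], [8, 7]]

Answer: [[1, 6, 95], [8, 7]]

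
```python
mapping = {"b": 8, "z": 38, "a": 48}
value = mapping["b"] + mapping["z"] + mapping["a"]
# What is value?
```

Trace:
`mapping = {"b": 8, "z": 38, "a": 48}` → mapping = {'b': 8, 'z': 38, 'a': 48}
`value = mapping["b"] + mapping["z"] + mapping["a"]` → value = 94
So value = 94

Answer: 94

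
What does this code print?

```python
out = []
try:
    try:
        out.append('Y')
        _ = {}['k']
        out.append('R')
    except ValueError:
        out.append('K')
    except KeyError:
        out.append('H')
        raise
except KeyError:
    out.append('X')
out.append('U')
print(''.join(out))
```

Execution trace: 'Y' (inner try body) → 'H' (inner except KeyError) → 'X' (outer except KeyError) → 'U' (after the try/except). Output: YHXU

Answer: YHXU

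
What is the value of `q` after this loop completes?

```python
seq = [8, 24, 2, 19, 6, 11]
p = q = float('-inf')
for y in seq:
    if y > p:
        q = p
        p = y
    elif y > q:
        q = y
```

Second largest (with repeats) in [8, 24, 2, 19, 6, 11]
`q` takes the values: -inf → 8 → 19

Answer: 19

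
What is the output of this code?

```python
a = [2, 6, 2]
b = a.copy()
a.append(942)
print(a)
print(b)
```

Key concept: list.copy() creates independent copy.
Step by step:
`a = [2, 6, 2]` → a = [2, 6, 2]
`b = a.copy()` → b = [2, 6, 2]
`a.append(942)` → a = [2, 6, 2, 942]
`print(a)` → prints [2, 6, 2, 942]
`print(b)` → prints [2, 6, 2]

Answer:
[2, 6, 2, 942]
[2, 6, 2]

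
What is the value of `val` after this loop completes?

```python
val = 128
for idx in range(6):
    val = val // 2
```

Halve 6 times: 128 // 2^6 = 2
`val` takes the values: 128 → 64 → 32 → 16 → 8 → 4 → 2

Answer: 2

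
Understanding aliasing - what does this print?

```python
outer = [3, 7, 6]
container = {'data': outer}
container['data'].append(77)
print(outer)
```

Key concept: dict holds reference to list.
Step by step:
`outer = [3, 7, 6]` → outer = [3, 7, 6]
`container = {'data': outer}` → container = {'data': [3, 7, 6]}
`container['data'].append(77)` → outer = [3, 7, 6, 77]; container = {'data': [3, 7, 6, 77]}
`print(outer)` → prints [3, 7, 6, 77]

Answer: [3, 7, 6, 77]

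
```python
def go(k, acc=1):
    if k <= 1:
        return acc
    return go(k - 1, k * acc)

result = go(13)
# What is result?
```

Accumulator trace (n, acc): (13, 1) -> (12, 13) -> (11, 156) -> (10, 1716) -> (9, 17160) -> (8, 154440) -> (7, 1235520) -> (6, 8648640) -> (5, 51891840) -> (4, 259459200) -> (3, 1037836800) -> (2, 3113510400) -> (1, 6227020800) -> return 6227020800

Answer: 6227020800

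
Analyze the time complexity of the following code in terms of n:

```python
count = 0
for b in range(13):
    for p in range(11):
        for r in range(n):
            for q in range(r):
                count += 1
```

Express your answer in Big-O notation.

Each loop level contributes: 1 × 1 × n × n. Multiplying the contributions gives O(n^2).

Answer: O(n^2)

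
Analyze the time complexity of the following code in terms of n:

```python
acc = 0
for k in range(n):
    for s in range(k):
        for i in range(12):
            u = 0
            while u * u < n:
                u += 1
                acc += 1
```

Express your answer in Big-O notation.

Each loop level contributes: n × n × 1 × √n. Multiplying the contributions gives O(n^2√n).

Answer: O(n^2√n)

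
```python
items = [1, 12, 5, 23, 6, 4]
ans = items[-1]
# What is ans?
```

Trace:
`items = [1, 12, 5, 23, 6, 4]` → items = [1, 12, 5, 23, 6, 4]
`ans = items[-1]` → ans = 4
So ans = 4

Answer: 4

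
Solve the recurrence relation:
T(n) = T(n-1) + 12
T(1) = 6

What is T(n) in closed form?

Unrolling: T(n) = T(1) + 12·(n-1) = 6 + 12(n-1) = 12n - 6.

Answer: T(n) = 12n - 6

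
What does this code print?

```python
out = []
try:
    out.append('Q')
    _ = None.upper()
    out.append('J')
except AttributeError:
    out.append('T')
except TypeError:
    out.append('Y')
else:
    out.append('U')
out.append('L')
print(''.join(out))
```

Execution trace: 'Q' (try body) → 'T' (except AttributeError) → 'L' (after the try/except). Output: QTL

Answer: QTL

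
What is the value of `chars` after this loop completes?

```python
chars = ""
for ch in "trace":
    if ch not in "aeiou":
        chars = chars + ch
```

Remove vowels from 'trace'
`chars` takes the values: "" → "t" → "tr" → "trc"

Answer: "trc"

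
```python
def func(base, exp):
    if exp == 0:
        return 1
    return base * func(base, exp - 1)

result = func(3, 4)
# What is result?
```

func(3, 4) = 3 * 3 * 3 * 3 = 81

Answer: 81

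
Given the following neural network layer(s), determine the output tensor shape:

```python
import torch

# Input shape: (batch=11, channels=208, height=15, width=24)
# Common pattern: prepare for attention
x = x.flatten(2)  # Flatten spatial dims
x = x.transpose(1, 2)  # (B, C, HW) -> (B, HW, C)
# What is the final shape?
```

Input: (11, 208, 15, 24) -> after flatten(2): (11, 208, 360) -> Output: (11, 360, 208)

Answer: (11, 360, 208)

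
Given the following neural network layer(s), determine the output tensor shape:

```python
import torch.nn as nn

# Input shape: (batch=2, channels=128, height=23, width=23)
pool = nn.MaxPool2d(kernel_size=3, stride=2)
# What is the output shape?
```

Input: (2, 128, 23, 23) -> Output: (2, 128, 11, 11)

Answer: (2, 128, 11, 11)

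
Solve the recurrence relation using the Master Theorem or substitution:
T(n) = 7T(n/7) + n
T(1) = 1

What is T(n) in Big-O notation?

By Master Theorem: a=7, b=7, f(n)=n. Since log_7(7) = 1 and f(n) = Θ(n^1), Case 2 applies. T(n) = O(n log n).

Answer: O(n log n)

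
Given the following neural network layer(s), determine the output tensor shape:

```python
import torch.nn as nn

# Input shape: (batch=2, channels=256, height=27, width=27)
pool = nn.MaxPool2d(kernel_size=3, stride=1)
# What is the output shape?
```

Input: (2, 256, 27, 27) -> Output: (2, 256, 25, 25)

Answer: (2, 256, 25, 25)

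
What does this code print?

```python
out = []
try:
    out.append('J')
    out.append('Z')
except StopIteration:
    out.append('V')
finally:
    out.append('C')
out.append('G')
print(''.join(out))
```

Execution trace: 'J' (try body) → 'Z' (try body, no exception) → 'C' (finally) → 'G' (after the try/except). Output: JZCG

Answer: JZCG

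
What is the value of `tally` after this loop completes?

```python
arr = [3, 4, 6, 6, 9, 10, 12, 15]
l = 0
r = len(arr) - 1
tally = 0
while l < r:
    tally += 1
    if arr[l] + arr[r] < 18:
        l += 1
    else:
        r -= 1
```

Steps to find pair summing to 18
`tally` takes the values: 0 → 1 → 2 → 3 → 4 → 5 → 6 → 7

Answer: 7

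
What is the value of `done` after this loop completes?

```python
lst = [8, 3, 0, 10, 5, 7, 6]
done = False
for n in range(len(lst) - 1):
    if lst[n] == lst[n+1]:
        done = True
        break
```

Check consecutive duplicates in [8, 3, 0, 10, 5, 7, 6]
`done` takes the values: False

Answer: False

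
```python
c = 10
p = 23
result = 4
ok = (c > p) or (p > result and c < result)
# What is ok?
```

Trace:
`c = 10` → c = 10
`p = 23` → p = 23
`result = 4` → result = 4
`ok = (c > p) or (p > result and c < result)` → ok = False
So ok = False

Answer: False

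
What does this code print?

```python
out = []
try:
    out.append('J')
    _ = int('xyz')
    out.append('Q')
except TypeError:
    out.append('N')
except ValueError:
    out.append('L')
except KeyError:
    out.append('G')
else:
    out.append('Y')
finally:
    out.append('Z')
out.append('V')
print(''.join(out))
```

Execution trace: 'J' (try body) → 'L' (except ValueError) → 'Z' (finally) → 'V' (after the try/except). Output: JLZV

Answer: JLZV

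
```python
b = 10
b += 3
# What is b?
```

Trace:
`b = 10` → b = 10
`b += 3` → b = 13
So b = 13

Answer: 13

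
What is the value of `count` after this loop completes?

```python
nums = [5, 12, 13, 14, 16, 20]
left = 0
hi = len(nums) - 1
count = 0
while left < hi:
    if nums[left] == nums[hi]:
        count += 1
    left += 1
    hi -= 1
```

Count matching pairs from ends
`count` takes the values: 0

Answer: 0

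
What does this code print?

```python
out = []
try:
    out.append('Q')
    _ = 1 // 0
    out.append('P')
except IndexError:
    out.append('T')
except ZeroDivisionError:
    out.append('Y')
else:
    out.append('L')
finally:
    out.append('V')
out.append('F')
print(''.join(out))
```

Execution trace: 'Q' (try body) → 'Y' (except ZeroDivisionError) → 'V' (finally) → 'F' (after the try/except). Output: QYVF

Answer: QYVF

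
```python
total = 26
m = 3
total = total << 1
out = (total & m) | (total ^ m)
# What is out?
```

Trace:
`total = 26` → total = 26
`m = 3` → m = 3
`total = total << 1` → total = 52
`out = (total & m) | (total ^ m)` → out = 55
So out = 55

Answer: 55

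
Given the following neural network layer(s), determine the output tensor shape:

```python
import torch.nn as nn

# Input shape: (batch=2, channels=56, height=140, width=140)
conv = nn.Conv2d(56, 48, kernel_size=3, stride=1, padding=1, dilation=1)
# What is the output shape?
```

Input: (2, 56, 140, 140) -> Output: (2, 48, 140, 140)

Answer: (2, 48, 140, 140)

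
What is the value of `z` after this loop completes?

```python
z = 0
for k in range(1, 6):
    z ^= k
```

XOR of 1 to 5
`z` takes the values: 0 → 1 → 3 → 0 → 4 → 1

Answer: 1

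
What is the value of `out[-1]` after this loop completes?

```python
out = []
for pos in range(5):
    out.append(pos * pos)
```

Last element of squares 0 to 4
`out` takes the values: [] → [0] → [0, 1] → [0, 1, 4] → [0, 1, 4, 9] → [0, 1, 4, 9, 16]
So `out[-1]` = 16

Answer: 16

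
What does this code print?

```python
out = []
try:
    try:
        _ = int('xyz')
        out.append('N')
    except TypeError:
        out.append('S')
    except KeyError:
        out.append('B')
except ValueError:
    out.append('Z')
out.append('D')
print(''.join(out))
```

Execution trace: 'Z' (outer except ValueError) → 'D' (after the try/except). Output: ZD

Answer: ZD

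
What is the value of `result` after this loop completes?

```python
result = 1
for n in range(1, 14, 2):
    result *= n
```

Product of 1, 3, 5, ... up to 13
`result` takes the values: 1 → 3 → 15 → 105 → 945 → 10395 → 135135

Answer: 135135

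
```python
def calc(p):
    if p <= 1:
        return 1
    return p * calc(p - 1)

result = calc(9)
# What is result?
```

calc(9) = 9 * 8 * 7 * 6 * 5 * 4 * 3 * 2 * 1 = 362880

Answer: 362880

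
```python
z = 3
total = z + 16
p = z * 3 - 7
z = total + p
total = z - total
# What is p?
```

Trace:
`z = 3` → z = 3
`total = z + 16` → total = 19
`p = z * 3 - 7` → p = 2
`z = total + p` → z = 21
`total = z - total` → total = 2
So p = 2

Answer: 2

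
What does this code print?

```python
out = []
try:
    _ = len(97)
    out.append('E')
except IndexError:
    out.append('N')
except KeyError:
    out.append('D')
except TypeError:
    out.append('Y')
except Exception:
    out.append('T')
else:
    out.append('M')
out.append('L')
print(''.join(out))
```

Execution trace: 'Y' (except TypeError) → 'L' (after the try/except). Output: YL

Answer: YL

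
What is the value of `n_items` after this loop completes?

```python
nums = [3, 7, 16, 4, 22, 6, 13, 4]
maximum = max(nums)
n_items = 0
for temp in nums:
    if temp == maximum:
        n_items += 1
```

Count of max value 22 in [3, 7, 16, 4, 22, 6, 13, 4]
`n_items` takes the values: 0 → 1

Answer: 1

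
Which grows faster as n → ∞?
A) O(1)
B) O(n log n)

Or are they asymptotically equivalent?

O(1) vs O(n log n): Higher order terms dominate.

Answer: B) O(n log n) grows faster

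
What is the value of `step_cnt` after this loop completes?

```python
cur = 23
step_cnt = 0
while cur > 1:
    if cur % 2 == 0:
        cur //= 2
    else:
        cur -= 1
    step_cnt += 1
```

Steps to reduce 23 to 1
`step_cnt` takes the values: 0 → 1 → 2 → 3 → 4 → 5 → 6 → 7

Answer: 7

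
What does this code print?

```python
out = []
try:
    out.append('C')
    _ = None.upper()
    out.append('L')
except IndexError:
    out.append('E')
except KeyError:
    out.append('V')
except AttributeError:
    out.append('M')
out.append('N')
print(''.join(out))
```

Execution trace: 'C' (try body) → 'M' (except AttributeError) → 'N' (after the try/except). Output: CMN

Answer: CMN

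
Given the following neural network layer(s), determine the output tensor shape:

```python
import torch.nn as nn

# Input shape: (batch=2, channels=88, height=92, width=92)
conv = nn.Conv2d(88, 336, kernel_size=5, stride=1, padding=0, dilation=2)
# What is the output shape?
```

Input: (2, 88, 92, 92) -> Output: (2, 336, 84, 84)

Answer: (2, 336, 84, 84)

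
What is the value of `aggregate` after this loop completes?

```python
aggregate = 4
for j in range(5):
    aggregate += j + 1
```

Start at 4, add 1 to 5 = 19
`aggregate` takes the values: 4 → 5 → 7 → 10 → 14 → 19

Answer: 19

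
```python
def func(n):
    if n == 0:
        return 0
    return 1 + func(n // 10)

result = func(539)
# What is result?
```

Count of digits of 539: 3

Answer: 3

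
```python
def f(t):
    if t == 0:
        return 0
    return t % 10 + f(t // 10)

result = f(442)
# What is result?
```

Sum of digits of 442: 2 + 4 + 4 = 10

Answer: 10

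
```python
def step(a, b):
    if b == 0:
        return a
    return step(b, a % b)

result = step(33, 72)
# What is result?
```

step(33, 72) -> step(72, 33) -> step(33, 6) -> step(6, 3) -> step(3, 0) -> 3

Answer: 3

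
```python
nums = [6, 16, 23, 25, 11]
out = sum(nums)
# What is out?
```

Trace:
`nums = [6, 16, 23, 25, 11]` → nums = [6, 16, 23, 25, 11]
`out = sum(nums)` → out = 81
So out = 81

Answer: 81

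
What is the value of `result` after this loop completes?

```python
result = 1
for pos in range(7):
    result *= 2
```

2^7 = 128
`result` takes the values: 1 → 2 → 4 → 8 → 16 → 32 → 64 → 128

Answer: 128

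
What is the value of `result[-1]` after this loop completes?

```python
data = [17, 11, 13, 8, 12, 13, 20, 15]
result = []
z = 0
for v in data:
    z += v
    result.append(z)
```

Cumulative sum ends at 109
`result` takes the values: [] → [17] → [17, 28] → [17, 28, 41] → [17, 28, 41, 49] → [17, 28, 41, 49, 61] → [17, 28, 41, 49, 61, 74] → [17, 28, 41, 49, 61, 74, 94] → [17, 28, 41, 49, 61, 74, 94, 109]
So `result[-1]` = 109

Answer: 109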